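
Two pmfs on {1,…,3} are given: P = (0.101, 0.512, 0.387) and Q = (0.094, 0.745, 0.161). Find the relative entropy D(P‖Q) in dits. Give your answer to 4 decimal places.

D(P‖Q) = Σ p·log₁₀(p/q).
  0.101·log₁₀(0.101/0.094) = 0.00315
  0.512·log₁₀(0.512/0.745) = -0.08340
  0.387·log₁₀(0.387/0.161) = 0.14740
D(P‖Q) = 0.0672 dits.

0.0672 dits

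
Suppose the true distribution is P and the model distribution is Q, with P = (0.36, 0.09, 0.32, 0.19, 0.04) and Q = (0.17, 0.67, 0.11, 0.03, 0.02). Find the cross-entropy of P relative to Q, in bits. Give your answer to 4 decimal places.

H(P,Q) = −Σ p·log₂ q.
  −0.36·log₂(0.17) = 0.92030
  −0.09·log₂(0.67) = 0.05200
  −0.32·log₂(0.11) = 1.01902
  −0.19·log₂(0.03) = 0.96119
  −0.04·log₂(0.02) = 0.22575
H(P,Q) = 3.1783 bits.

3.1783 bits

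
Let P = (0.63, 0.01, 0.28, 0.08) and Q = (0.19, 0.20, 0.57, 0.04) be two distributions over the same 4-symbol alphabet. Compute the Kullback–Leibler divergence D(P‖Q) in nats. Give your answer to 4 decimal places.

D(P‖Q) = Σ p·ln(p/q).
  0.63·ln(0.63/0.19) = 0.75518
  0.01·ln(0.01/0.20) = -0.02996
  0.28·ln(0.28/0.57) = -0.19904
  0.08·ln(0.08/0.04) = 0.05545
D(P‖Q) = 0.5816 nats.

0.5816 nats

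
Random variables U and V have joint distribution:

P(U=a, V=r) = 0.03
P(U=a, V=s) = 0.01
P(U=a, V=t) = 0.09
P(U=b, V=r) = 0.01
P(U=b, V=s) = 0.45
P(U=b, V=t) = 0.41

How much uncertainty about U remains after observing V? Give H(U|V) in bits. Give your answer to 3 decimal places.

Chain rule: H(U|V) = H(U,V) − H(V).
Marginals: p(U) = (0.1300, 0.8700), p(V) = (0.0400, 0.4600, 0.5000).
H(U,V) = 1.6431 bits; H(V) = 1.2011 bits.
H(U|V) = 1.6431 − 1.2011 = 0.442 bits.

0.442 bits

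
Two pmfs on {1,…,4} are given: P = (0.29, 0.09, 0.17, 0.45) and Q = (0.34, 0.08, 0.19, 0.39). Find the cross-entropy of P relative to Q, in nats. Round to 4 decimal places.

H(P,Q) = −Σ p·ln q.
  −0.29·ln(0.34) = 0.31285
  −0.09·ln(0.08) = 0.22732
  −0.17·ln(0.19) = 0.28232
  −0.45·ln(0.39) = 0.42372
H(P,Q) = 1.2462 nats.

1.2462 nats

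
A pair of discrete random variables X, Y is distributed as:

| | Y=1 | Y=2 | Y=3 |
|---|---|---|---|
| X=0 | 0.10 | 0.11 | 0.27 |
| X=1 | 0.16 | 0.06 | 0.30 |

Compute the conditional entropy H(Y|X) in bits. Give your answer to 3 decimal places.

Marginals: p(X) = (0.4800, 0.5200), p(Y) = (0.2600, 0.1700, 0.5700).
H(Y|X) = Σ p(X) · H(Y|X=·).
  X=0: p=0.4800, H(Y|X=0) = 1.4255
  X=1: p=0.5200, H(Y|X=1) = 1.3405
Weighted sum = 1.381 bits.

1.381 bits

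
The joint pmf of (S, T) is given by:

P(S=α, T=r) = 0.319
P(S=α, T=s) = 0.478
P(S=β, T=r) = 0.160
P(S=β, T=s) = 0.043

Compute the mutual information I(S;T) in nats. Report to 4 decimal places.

Marginals: p(S) = (0.7970, 0.2030), p(T) = (0.4790, 0.5210).
I(S;T) = H(S) + H(T) − H(S,T).
H(S) = 0.5045, H(T) = 0.6923, H(S,T) = 1.1458.
I(S;T) = 0.5045 + 0.6923 − 1.1458 = 0.0510 nats.

0.0510 nats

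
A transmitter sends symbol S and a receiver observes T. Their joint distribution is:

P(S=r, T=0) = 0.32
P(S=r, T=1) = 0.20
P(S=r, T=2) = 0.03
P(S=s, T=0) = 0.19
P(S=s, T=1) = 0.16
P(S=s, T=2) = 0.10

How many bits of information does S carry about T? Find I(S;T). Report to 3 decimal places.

Marginals: p(S) = (0.5500, 0.4500), p(T) = (0.5100, 0.3600, 0.1300).
I(S;T) = H(S) + H(T) − H(S,T).
H(S) = 0.9928, H(T) = 1.4087, H(S,T) = 2.3526.
I(S;T) = 0.9928 + 1.4087 − 2.3526 = 0.049 bits.

0.049 bits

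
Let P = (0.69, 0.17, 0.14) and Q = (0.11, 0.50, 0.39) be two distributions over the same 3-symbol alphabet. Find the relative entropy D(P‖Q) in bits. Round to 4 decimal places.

D(P‖Q) = Σ p·log₂(p/q).
  0.69·log₂(0.69/0.11) = 1.82787
  0.17·log₂(0.17/0.50) = -0.26459
  0.14·log₂(0.14/0.39) = -0.20693
D(P‖Q) = 1.3564 bits.

1.3564 bits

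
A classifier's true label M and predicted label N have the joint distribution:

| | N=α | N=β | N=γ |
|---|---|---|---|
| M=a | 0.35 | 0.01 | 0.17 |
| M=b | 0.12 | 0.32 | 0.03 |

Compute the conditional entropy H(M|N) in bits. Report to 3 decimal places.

Chain rule: H(M|N) = H(M,N) − H(N).
Marginals: p(M) = (0.5300, 0.4700), p(N) = (0.4700, 0.3300, 0.2000).
H(M,N) = 2.0760 bits; H(N) = 1.5042 bits.
H(M|N) = 2.0760 − 1.5042 = 0.572 bits.

0.572 bits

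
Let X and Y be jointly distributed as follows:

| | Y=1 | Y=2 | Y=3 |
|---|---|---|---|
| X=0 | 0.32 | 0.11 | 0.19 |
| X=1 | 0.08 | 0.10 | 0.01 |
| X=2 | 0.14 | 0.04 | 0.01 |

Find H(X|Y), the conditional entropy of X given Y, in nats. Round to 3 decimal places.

Marginals: p(X) = (0.6200, 0.1900, 0.1900), p(Y) = (0.5400, 0.2500, 0.2100).
H(X|Y) = Σ p(Y) · H(X|Y=·).
  Y=1: p=0.5400, H(X|Y=1) = 0.9429
  Y=2: p=0.2500, H(X|Y=2) = 1.0210
  Y=3: p=0.2100, H(X|Y=3) = 0.3805
Weighted sum = 0.844 nats.

0.844 nats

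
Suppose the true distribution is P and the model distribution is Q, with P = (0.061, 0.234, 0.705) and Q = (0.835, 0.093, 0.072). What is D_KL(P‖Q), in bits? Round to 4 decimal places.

D(P‖Q) = Σ p·log₂(p/q).
  0.061·log₂(0.061/0.835) = -0.23027
  0.234·log₂(0.234/0.093) = 0.31150
  0.705·log₂(0.705/0.072) = 2.32055
D(P‖Q) = 2.4018 bits.

2.4018 bits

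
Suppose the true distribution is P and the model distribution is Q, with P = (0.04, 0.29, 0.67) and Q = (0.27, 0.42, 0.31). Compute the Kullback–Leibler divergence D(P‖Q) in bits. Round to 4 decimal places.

D(P‖Q) = Σ p·log₂(p/q).
  0.04·log₂(0.04/0.27) = -0.11020
  0.29·log₂(0.29/0.42) = -0.15496
  0.67·log₂(0.67/0.31) = 0.74497
D(P‖Q) = 0.4798 bits.

0.4798 bits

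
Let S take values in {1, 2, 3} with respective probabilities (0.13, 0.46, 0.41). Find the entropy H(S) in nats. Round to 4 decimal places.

0.9880 nats

H(S) = −Σ p·ln p.
  −(0.13)·ln(0.13) = 0.26523
  −(0.46)·ln(0.46) = 0.35720
  −(0.41)·ln(0.41) = 0.36556
Sum: 0.26523 + 0.35720 + 0.36556 = 0.9880 nats.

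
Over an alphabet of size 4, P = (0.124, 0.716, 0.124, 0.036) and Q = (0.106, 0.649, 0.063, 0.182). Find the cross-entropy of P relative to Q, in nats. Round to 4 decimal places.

0.9920 nats

H(P,Q) = −Σ p·ln q.
  −0.124·ln(0.106) = 0.27830
  −0.716·ln(0.649) = 0.30954
  −0.124·ln(0.063) = 0.34281
  −0.036·ln(0.182) = 0.06133
H(P,Q) = 0.9920 nats.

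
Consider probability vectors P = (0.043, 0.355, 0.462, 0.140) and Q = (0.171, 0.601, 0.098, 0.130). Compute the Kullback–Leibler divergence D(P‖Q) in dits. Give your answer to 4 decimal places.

0.2087 dits

D(P‖Q) = Σ p·log₁₀(p/q).
  0.043·log₁₀(0.043/0.171) = -0.02578
  0.355·log₁₀(0.355/0.601) = -0.08117
  0.462·log₁₀(0.462/0.098) = 0.31112
  0.140·log₁₀(0.140/0.130) = 0.00451
D(P‖Q) = 0.2087 dits.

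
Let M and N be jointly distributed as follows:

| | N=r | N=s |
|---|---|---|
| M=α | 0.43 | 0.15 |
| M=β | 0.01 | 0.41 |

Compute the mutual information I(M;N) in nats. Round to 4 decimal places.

Marginals: p(M) = (0.5800, 0.4200), p(N) = (0.4400, 0.5600).
I(M;N) = Σ p(x,y)·ln[p(x,y)/(p(x)p(y))].
  (α,r): 0.43·ln(1.6850) = 0.22435
  (α,s): 0.15·ln(0.4618) = -0.11589
  (β,r): 0.01·ln(0.0541) = -0.02917
  (β,s): 0.41·ln(1.7432) = 0.22785
Sum = 0.3071 nats.

0.3071 nats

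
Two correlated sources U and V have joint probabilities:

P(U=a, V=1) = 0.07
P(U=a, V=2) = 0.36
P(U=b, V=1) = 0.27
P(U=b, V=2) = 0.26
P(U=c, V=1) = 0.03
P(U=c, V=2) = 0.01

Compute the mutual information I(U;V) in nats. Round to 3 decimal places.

0.078 nats

Marginals: p(U) = (0.4300, 0.5300, 0.0400), p(V) = (0.3700, 0.6300).
I(U;V) = H(U) + H(V) − H(U,V).
H(U) = 0.8281, H(V) = 0.6590, H(U,V) = 1.4090.
I(U;V) = 0.8281 + 0.6590 − 1.4090 = 0.078 nats.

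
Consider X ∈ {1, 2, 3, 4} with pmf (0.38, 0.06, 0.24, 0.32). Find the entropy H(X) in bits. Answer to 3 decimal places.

1.794 bits

H(X) = −Σ p·log₂ p.
  −(0.38)·log₂(0.38) = 0.5305
  −(0.06)·log₂(0.06) = 0.2435
  −(0.24)·log₂(0.24) = 0.4941
  −(0.32)·log₂(0.32) = 0.5260
Sum: 0.5305 + 0.2435 + 0.4941 + 0.5260 = 1.794 bits.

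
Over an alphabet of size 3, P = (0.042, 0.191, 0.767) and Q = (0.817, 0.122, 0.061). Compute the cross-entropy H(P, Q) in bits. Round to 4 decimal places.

H(P,Q) = −Σ p·log₂ q.
  −0.042·log₂(0.817) = 0.01225
  −0.191·log₂(0.122) = 0.57969
  −0.767·log₂(0.061) = 3.09488
H(P,Q) = 3.6868 bits.

3.6868 bits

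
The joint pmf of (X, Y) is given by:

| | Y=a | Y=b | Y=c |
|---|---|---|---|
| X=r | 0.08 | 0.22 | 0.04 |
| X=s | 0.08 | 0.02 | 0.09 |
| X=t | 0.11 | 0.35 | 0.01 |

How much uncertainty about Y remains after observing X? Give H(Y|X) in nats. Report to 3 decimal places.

0.780 nats

Chain rule: H(Y|X) = H(X,Y) − H(X).
Marginals: p(X) = (0.3400, 0.1900, 0.4700), p(Y) = (0.2700, 0.5900, 0.1400).
H(X,Y) = 1.8172 nats; H(X) = 1.0372 nats.
H(Y|X) = 1.8172 − 1.0372 = 0.780 nats.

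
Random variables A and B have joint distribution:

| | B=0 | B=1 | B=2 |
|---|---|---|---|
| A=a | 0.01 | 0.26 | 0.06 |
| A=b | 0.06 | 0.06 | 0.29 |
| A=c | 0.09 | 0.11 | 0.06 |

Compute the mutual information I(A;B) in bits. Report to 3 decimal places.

Marginals: p(A) = (0.3300, 0.4100, 0.2600), p(B) = (0.1600, 0.4300, 0.4100).
I(A;B) = Σ p(x,y)·log₂[p(x,y)/(p(x)p(y))].
  (a,0): 0.01·log₂(0.1894) = -0.0240
  (a,1): 0.26·log₂(1.8323) = 0.2271
  (a,2): 0.06·log₂(0.4435) = -0.0704
  (b,0): 0.06·log₂(0.9146) = -0.0077
  (b,1): 0.06·log₂(0.3403) = -0.0933
  (b,2): 0.29·log₂(1.7252) = 0.2282
  (c,0): 0.09·log₂(2.1635) = 0.1002
  (c,1): 0.11·log₂(0.9839) = -0.0026
  (c,2): 0.06·log₂(0.5629) = -0.0498
Sum = 0.308 bits.

0.308 bits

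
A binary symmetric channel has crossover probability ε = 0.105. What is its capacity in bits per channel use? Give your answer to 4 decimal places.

0.5154 bits

Binary symmetric channel: C = 1 − h₂(ε) where h₂ is the binary entropy function.
h₂(0.105) = −0.105·log₂0.105 − 0.895·log₂0.895 = 0.4846.
C = 1 − 0.4846 = 0.5154 bits per channel use.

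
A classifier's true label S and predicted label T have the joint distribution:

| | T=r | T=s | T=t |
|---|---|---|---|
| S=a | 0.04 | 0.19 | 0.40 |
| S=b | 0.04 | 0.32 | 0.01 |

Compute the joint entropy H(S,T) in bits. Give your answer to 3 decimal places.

H(S,T) = −Σ p(x,y)·log₂ p(x,y) over all 6 cells.
  cell (a,r): −0.04·log₂0.04 = 0.1858
  cell (a,s): −0.19·log₂0.19 = 0.4552
  cell (a,t): −0.40·log₂0.40 = 0.5288
  cell (b,r): −0.04·log₂0.04 = 0.1858
  cell (b,s): −0.32·log₂0.32 = 0.5260
  cell (b,t): −0.01·log₂0.01 = 0.0664
Sum = 1.948 bits.

1.948 bits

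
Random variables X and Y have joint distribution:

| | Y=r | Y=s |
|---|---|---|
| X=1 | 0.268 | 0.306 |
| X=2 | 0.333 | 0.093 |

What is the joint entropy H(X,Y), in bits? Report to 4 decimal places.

1.8788 bits

H(X,Y) = −Σ p(x,y)·log₂ p(x,y) over all 4 cells.
  cell (1,r): −0.268·log₂0.268 = 0.50912
  cell (1,s): −0.306·log₂0.306 = 0.52277
  cell (2,r): −0.333·log₂0.333 = 0.52827
  cell (2,s): −0.093·log₂0.093 = 0.31868
Sum = 1.8788 bits.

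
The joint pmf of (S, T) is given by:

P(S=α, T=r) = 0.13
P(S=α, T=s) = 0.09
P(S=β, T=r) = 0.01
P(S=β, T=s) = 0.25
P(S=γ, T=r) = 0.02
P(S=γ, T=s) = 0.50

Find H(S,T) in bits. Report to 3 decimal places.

H(S,T) = −Σ p(x,y)·log₂ p(x,y) over all 6 cells.
  cell (α,r): −0.13·log₂0.13 = 0.3826
  cell (α,s): −0.09·log₂0.09 = 0.3127
  cell (β,r): −0.01·log₂0.01 = 0.0664
  cell (β,s): −0.25·log₂0.25 = 0.5000
  cell (γ,r): −0.02·log₂0.02 = 0.1129
  cell (γ,s): −0.50·log₂0.50 = 0.5000
Sum = 1.875 bits.

1.875 bits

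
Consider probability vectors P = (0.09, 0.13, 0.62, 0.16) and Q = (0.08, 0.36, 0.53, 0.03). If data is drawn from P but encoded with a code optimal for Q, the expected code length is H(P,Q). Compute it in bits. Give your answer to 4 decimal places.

1.8969 bits

H(P,Q) = −Σ p·log₂ q.
  −0.09·log₂(0.08) = 0.32795
  −0.13·log₂(0.36) = 0.19161
  −0.62·log₂(0.53) = 0.56788
  −0.16·log₂(0.03) = 0.80942
H(P,Q) = 1.8969 bits.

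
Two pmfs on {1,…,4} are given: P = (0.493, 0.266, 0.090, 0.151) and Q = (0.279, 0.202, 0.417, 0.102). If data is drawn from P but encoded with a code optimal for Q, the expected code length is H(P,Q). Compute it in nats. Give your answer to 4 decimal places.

H(P,Q) = −Σ p·ln q.
  −0.493·ln(0.279) = 0.62934
  −0.266·ln(0.202) = 0.42546
  −0.090·ln(0.417) = 0.07872
  −0.151·ln(0.102) = 0.34470
H(P,Q) = 1.4782 nats.

1.4782 nats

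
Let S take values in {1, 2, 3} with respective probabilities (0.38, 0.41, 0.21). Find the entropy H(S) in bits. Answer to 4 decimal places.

H(S) = −Σ p·log₂ p.
  −(0.38)·log₂(0.38) = 0.53045
  −(0.41)·log₂(0.41) = 0.52738
  −(0.21)·log₂(0.21) = 0.47282
Sum: 0.53045 + 0.52738 + 0.47282 = 1.5307 bits.

1.5307 bits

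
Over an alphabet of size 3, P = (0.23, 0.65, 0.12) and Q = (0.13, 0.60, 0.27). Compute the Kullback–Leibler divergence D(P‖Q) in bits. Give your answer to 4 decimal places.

0.1240 bits

D(P‖Q) = Σ p·log₂(p/q).
  0.23·log₂(0.23/0.13) = 0.18932
  0.65·log₂(0.65/0.60) = 0.07506
  0.12·log₂(0.12/0.27) = -0.14039
D(P‖Q) = 0.1240 bits.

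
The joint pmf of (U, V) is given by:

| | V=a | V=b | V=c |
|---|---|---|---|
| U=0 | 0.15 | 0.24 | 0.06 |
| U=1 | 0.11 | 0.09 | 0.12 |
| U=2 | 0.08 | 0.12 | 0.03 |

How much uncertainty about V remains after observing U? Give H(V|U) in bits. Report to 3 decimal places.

Marginals: p(U) = (0.4500, 0.3200, 0.2300), p(V) = (0.3400, 0.4500, 0.2100).
H(V|U) = Σ p(U) · H(V|U=·).
  U=0: p=0.4500, H(V|U=0) = 1.3996
  U=1: p=0.3200, H(V|U=1) = 1.5749
  U=2: p=0.2300, H(V|U=2) = 1.4029
Weighted sum = 1.456 bits.

1.456 bits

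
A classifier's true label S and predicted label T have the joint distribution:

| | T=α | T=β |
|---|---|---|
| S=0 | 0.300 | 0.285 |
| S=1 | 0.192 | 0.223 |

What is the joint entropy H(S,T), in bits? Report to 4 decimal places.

1.9771 bits

H(S,T) = −Σ p(x,y)·log₂ p(x,y) over all 4 cells.
  cell (0,α): −0.300·log₂0.300 = 0.52109
  cell (0,β): −0.285·log₂0.285 = 0.51613
  cell (1,α): −0.192·log₂0.192 = 0.45712
  cell (1,β): −0.223·log₂0.223 = 0.48277
Sum = 1.9771 bits.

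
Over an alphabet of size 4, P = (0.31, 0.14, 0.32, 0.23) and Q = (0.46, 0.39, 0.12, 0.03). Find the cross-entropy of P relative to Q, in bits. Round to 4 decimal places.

2.6799 bits

H(P,Q) = −Σ p·log₂ q.
  −0.31·log₂(0.46) = 0.34729
  −0.14·log₂(0.39) = 0.19018
  −0.32·log₂(0.12) = 0.97885
  −0.23·log₂(0.03) = 1.16355
H(P,Q) = 2.6799 bits.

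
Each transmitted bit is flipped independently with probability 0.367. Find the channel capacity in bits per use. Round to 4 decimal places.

0.0517 bits

Binary symmetric channel: C = 1 − h₂(ε) where h₂ is the binary entropy function.
h₂(0.367) = −0.367·log₂0.367 − 0.633·log₂0.633 = 0.9483.
C = 1 − 0.9483 = 0.0517 bits per channel use.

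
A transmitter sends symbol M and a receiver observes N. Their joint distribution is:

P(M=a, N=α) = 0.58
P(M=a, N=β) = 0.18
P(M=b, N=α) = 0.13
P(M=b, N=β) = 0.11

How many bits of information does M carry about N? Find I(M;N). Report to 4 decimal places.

0.0297 bits

Marginals: p(M) = (0.7600, 0.2400), p(N) = (0.7100, 0.2900).
I(M;N) = H(M) + H(N) − H(M,N).
H(M) = 0.7950, H(N) = 0.8687, H(M,N) = 1.6340.
I(M;N) = 0.7950 + 0.8687 − 1.6340 = 0.0297 bits.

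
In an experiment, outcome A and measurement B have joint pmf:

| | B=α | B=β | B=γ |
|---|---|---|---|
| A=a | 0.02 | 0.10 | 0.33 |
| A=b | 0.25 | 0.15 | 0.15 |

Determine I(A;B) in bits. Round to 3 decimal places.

0.217 bits

Marginals: p(A) = (0.4500, 0.5500), p(B) = (0.2700, 0.2500, 0.4800).
I(A;B) = H(A) + H(B) − H(A,B).
H(A) = 0.9928, H(B) = 1.5183, H(A,B) = 2.2940.
I(A;B) = 0.9928 + 1.5183 − 2.2940 = 0.217 bits.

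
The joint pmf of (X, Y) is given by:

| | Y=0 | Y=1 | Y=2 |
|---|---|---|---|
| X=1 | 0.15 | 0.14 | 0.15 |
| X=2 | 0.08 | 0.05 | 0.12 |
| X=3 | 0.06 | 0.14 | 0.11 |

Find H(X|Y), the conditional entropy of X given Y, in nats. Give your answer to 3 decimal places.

1.045 nats

Chain rule: H(X|Y) = H(X,Y) − H(Y).
Marginals: p(X) = (0.4400, 0.2500, 0.3100), p(Y) = (0.2900, 0.3300, 0.3800).
H(X,Y) = 2.1375 nats; H(Y) = 1.0925 nats.
H(X|Y) = 2.1375 − 1.0925 = 1.045 nats.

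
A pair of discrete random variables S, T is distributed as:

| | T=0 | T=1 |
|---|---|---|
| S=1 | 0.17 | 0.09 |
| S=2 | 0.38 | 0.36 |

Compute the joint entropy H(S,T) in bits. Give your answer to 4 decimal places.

1.8083 bits

H(S,T) = −Σ p(x,y)·log₂ p(x,y) over all 4 cells.
  cell (1,0): −0.17·log₂0.17 = 0.43459
  cell (1,1): −0.09·log₂0.09 = 0.31265
  cell (2,0): −0.38·log₂0.38 = 0.53045
  cell (2,1): −0.36·log₂0.36 = 0.53062
Sum = 1.8083 bits.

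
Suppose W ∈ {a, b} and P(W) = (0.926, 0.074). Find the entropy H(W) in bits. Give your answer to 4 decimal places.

H(W) = −Σ p·log₂ p.
  −(0.926)·log₂(0.926) = 0.10271
  −(0.074)·log₂(0.074) = 0.27797
Sum: 0.10271 + 0.27797 = 0.3807 bits.

0.3807 bits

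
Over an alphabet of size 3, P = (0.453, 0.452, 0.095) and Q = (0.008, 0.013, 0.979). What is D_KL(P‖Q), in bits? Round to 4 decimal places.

4.6324 bits

D(P‖Q) = Σ p·log₂(p/q).
  0.453·log₂(0.453/0.008) = 2.63799
  0.452·log₂(0.452/0.013) = 2.31412
  0.095·log₂(0.095/0.979) = -0.31970
D(P‖Q) = 4.6324 bits.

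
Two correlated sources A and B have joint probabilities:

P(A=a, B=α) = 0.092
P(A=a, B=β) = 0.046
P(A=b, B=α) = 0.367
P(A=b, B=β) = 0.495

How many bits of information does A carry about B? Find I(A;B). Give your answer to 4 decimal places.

Marginals: p(A) = (0.1380, 0.8620), p(B) = (0.4590, 0.5410).
I(A;B) = H(A) + H(B) − H(A,B).
H(A) = 0.5790, H(B) = 0.9951, H(A,B) = 1.5539.
I(A;B) = 0.5790 + 0.9951 − 1.5539 = 0.0202 bits.

0.0202 bits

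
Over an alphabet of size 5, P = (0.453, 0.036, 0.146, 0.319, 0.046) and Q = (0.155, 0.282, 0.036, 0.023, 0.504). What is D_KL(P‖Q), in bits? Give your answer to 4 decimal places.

1.9403 bits

D(P‖Q) = Σ p·log₂(p/q).
  0.453·log₂(0.453/0.155) = 0.70090
  0.036·log₂(0.036/0.282) = -0.10691
  0.146·log₂(0.146/0.036) = 0.29491
  0.319·log₂(0.319/0.023) = 1.21024
  0.046·log₂(0.046/0.504) = -0.15887
D(P‖Q) = 1.9403 bits.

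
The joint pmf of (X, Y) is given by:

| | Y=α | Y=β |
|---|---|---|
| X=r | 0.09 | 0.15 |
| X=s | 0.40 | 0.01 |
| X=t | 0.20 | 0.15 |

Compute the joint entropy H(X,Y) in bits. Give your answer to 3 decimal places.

2.193 bits

H(X,Y) = −Σ p(x,y)·log₂ p(x,y) over all 6 cells.
  cell (r,α): −0.09·log₂0.09 = 0.3127
  cell (r,β): −0.15·log₂0.15 = 0.4105
  cell (s,α): −0.40·log₂0.40 = 0.5288
  cell (s,β): −0.01·log₂0.01 = 0.0664
  cell (t,α): −0.20·log₂0.20 = 0.4644
  cell (t,β): −0.15·log₂0.15 = 0.4105
Sum = 2.193 bits.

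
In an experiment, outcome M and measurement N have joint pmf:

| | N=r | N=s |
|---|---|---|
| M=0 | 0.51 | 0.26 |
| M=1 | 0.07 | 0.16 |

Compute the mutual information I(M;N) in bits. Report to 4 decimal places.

0.0672 bits

Marginals: p(M) = (0.7700, 0.2300), p(N) = (0.5800, 0.4200).
I(M;N) = H(M) + H(N) − H(M,N).
H(M) = 0.7780, H(N) = 0.9815, H(M,N) = 1.6923.
I(M;N) = 0.7780 + 0.9815 − 1.6923 = 0.0672 bits.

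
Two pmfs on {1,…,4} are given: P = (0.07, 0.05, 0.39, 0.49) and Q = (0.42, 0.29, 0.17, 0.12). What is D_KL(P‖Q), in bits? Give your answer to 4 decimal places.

1.1540 bits

D(P‖Q) = Σ p·log₂(p/q).
  0.07·log₂(0.07/0.42) = -0.18095
  0.05·log₂(0.05/0.29) = -0.12680
  0.39·log₂(0.39/0.17) = 0.46720
  0.49·log₂(0.49/0.12) = 0.99458
D(P‖Q) = 1.1540 bits.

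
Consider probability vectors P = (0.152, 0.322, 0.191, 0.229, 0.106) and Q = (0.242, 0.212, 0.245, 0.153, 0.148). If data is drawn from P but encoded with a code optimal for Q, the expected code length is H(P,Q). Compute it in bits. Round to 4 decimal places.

H(P,Q) = −Σ p·log₂ q.
  −0.152·log₂(0.242) = 0.31113
  −0.322·log₂(0.212) = 0.72059
  −0.191·log₂(0.245) = 0.38757
  −0.229·log₂(0.153) = 0.62022
  −0.106·log₂(0.148) = 0.29217
H(P,Q) = 2.3317 bits.

2.3317 bits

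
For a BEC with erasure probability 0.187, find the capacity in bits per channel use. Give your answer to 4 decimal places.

0.8130 bits

Binary erasure channel: capacity C = 1 − ε.
C = 1 − 0.187 = 0.8130 bits per channel use.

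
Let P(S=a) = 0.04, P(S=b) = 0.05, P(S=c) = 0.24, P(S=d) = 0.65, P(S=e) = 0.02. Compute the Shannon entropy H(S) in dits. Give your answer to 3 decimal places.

0.425 dits

H(S) = −Σ p·log₁₀ p.
  −(0.04)·log₁₀(0.04) = 0.0559
  −(0.05)·log₁₀(0.05) = 0.0651
  −(0.24)·log₁₀(0.24) = 0.1487
  −(0.65)·log₁₀(0.65) = 0.1216
  −(0.02)·log₁₀(0.02) = 0.0340
Sum: 0.0559 + 0.0651 + 0.1487 + 0.1216 + 0.0340 = 0.425 dits.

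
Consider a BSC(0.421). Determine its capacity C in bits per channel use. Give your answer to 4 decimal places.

Binary symmetric channel: C = 1 − h₂(ε) where h₂ is the binary entropy function.
h₂(0.421) = −0.421·log₂0.421 − 0.579·log₂0.579 = 0.9819.
C = 1 − 0.9819 = 0.0181 bits per channel use.

0.0181 bits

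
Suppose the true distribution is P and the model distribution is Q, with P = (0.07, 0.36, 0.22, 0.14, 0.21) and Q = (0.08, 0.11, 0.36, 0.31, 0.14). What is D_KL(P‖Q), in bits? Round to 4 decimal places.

0.4083 bits

D(P‖Q) = Σ p·log₂(p/q).
  0.07·log₂(0.07/0.08) = -0.01349
  0.36·log₂(0.36/0.11) = 0.61578
  0.22·log₂(0.22/0.36) = -0.15631
  0.14·log₂(0.14/0.31) = -0.16056
  0.21·log₂(0.21/0.14) = 0.12284
D(P‖Q) = 0.4083 bits.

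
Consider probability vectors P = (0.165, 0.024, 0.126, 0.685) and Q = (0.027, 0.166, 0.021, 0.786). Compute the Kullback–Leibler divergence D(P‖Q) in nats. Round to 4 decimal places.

D(P‖Q) = Σ p·ln(p/q).
  0.165·ln(0.165/0.027) = 0.29867
  0.024·ln(0.024/0.166) = -0.04641
  0.126·ln(0.126/0.021) = 0.22576
  0.685·ln(0.685/0.786) = -0.09421
D(P‖Q) = 0.3838 nats.

0.3838 nats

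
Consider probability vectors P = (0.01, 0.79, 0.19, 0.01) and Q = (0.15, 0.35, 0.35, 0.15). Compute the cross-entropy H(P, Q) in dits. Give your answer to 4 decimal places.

H(P,Q) = −Σ p·log₁₀ q.
  −0.01·log₁₀(0.15) = 0.00824
  −0.79·log₁₀(0.35) = 0.36019
  −0.19·log₁₀(0.35) = 0.08663
  −0.01·log₁₀(0.15) = 0.00824
H(P,Q) = 0.4633 dits.

0.4633 dits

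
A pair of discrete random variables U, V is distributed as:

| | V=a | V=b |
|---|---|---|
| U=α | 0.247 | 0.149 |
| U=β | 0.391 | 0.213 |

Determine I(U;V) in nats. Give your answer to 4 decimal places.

Marginals: p(U) = (0.3960, 0.6040), p(V) = (0.6380, 0.3620).
I(U;V) = Σ p(x,y)·ln[p(x,y)/(p(x)p(y))].
  (α,a): 0.247·ln(0.9776) = -0.00558
  (α,b): 0.149·ln(1.0394) = 0.00576
  (β,a): 0.391·ln(1.0147) = 0.00569
  (β,b): 0.213·ln(0.9742) = -0.00557
Sum = 0.0003 nats.

0.0003 nats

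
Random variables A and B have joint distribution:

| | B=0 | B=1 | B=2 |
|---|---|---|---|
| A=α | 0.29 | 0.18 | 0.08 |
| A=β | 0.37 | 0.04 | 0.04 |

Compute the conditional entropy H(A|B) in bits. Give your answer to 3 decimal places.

Chain rule: H(A|B) = H(A,B) − H(B).
Marginals: p(A) = (0.5500, 0.4500), p(B) = (0.6600, 0.2200, 0.1200).
H(A,B) = 2.1570 bits; H(B) = 1.2433 bits.
H(A|B) = 2.1570 − 1.2433 = 0.914 bits.

0.914 bits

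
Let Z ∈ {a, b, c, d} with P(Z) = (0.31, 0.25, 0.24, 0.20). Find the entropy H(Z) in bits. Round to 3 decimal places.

H(Z) = −Σ p·log₂ p.
  −(0.31)·log₂(0.31) = 0.5238
  −(0.25)·log₂(0.25) = 0.5000
  −(0.24)·log₂(0.24) = 0.4941
  −(0.20)·log₂(0.20) = 0.4644
Sum: 0.5238 + 0.5000 + 0.4941 + 0.4644 = 1.982 bits.

1.982 bits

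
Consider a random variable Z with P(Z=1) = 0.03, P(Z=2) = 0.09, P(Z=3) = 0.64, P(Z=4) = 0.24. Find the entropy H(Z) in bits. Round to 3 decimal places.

1.371 bits

H(Z) = −Σ p·log₂ p.
  −(0.03)·log₂(0.03) = 0.1518
  −(0.09)·log₂(0.09) = 0.3127
  −(0.64)·log₂(0.64) = 0.4121
  −(0.24)·log₂(0.24) = 0.4941
Sum: 0.1518 + 0.3127 + 0.4121 + 0.4941 = 1.371 bits.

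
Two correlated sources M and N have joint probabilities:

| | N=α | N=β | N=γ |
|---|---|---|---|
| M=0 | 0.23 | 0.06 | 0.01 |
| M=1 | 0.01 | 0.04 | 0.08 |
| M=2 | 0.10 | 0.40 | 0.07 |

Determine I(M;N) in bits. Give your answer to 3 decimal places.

0.347 bits

Marginals: p(M) = (0.3000, 0.1300, 0.5700), p(N) = (0.3400, 0.5000, 0.1600).
I(M;N) = Σ p(x,y)·log₂[p(x,y)/(p(x)p(y))].
  (0,α): 0.23·log₂(2.2549) = 0.2698
  (0,β): 0.06·log₂(0.4000) = -0.0793
  (0,γ): 0.01·log₂(0.2083) = -0.0226
  (1,α): 0.01·log₂(0.2262) = -0.0214
  (1,β): 0.04·log₂(0.6154) = -0.0280
  (1,γ): 0.08·log₂(3.8462) = 0.1555
  (2,α): 0.10·log₂(0.5160) = -0.0955
  (2,β): 0.40·log₂(1.4035) = 0.1956
  (2,γ): 0.07·log₂(0.7675) = -0.0267
Sum = 0.347 bits.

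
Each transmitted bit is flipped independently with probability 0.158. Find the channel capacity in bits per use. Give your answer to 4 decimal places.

0.3705 bits

Binary symmetric channel: C = 1 − h₂(ε) where h₂ is the binary entropy function.
h₂(0.158) = −0.158·log₂0.158 − 0.842·log₂0.842 = 0.6295.
C = 1 − 0.6295 = 0.3705 bits per channel use.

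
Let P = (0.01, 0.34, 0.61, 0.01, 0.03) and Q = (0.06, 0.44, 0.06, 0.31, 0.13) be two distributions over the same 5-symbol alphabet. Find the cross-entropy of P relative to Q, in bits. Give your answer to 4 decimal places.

H(P,Q) = −Σ p·log₂ q.
  −0.01·log₂(0.06) = 0.04059
  −0.34·log₂(0.44) = 0.40270
  −0.61·log₂(0.06) = 2.47593
  −0.01·log₂(0.31) = 0.01690
  −0.03·log₂(0.13) = 0.08830
H(P,Q) = 3.0244 bits.

3.0244 bits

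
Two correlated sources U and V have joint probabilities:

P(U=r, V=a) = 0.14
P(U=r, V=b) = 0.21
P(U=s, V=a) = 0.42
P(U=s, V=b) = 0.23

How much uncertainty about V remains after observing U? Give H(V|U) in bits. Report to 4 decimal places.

0.9492 bits

Marginals: p(U) = (0.3500, 0.6500), p(V) = (0.5600, 0.4400).
H(V|U) = Σ p(U) · H(V|U=·).
  U=r: p=0.3500, H(V|U=r) = 0.9710
  U=s: p=0.6500, H(V|U=s) = 0.9375
Weighted sum = 0.9492 bits.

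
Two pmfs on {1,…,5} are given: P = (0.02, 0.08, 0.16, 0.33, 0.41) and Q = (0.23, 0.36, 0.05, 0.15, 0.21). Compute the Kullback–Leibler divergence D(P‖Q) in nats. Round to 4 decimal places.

0.5514 nats

D(P‖Q) = Σ p·ln(p/q).
  0.02·ln(0.02/0.23) = -0.04885
  0.08·ln(0.08/0.36) = -0.12033
  0.16·ln(0.16/0.05) = 0.18610
  0.33·ln(0.33/0.15) = 0.26019
  0.41·ln(0.41/0.21) = 0.27431
D(P‖Q) = 0.5514 nats.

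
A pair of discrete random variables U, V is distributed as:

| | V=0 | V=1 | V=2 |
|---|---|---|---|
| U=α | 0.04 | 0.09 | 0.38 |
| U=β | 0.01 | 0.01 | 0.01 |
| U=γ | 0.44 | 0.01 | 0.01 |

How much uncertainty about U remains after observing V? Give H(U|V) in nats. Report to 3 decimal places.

Marginals: p(U) = (0.5100, 0.0300, 0.4600), p(V) = (0.4900, 0.1100, 0.4000).
H(U|V) = Σ p(V) · H(U|V=·).
  V=0: p=0.4900, H(U|V=0) = 0.3806
  V=1: p=0.1100, H(U|V=1) = 0.6002
  V=2: p=0.4000, H(U|V=2) = 0.2332
Weighted sum = 0.346 nats.

0.346 nats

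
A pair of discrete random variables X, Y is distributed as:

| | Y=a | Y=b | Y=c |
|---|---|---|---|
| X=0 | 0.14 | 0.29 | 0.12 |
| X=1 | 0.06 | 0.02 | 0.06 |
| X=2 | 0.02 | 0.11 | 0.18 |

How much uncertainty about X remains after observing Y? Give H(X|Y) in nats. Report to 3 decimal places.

0.869 nats

Chain rule: H(X|Y) = H(X,Y) − H(Y).
Marginals: p(X) = (0.5500, 0.1400, 0.3100), p(Y) = (0.2200, 0.4200, 0.3600).
H(X,Y) = 1.9342 nats; H(Y) = 1.0653 nats.
H(X|Y) = 1.9342 − 1.0653 = 0.869 nats.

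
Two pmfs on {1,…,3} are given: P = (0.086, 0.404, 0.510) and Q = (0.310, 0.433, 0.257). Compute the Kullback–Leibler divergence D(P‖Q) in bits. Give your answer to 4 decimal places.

D(P‖Q) = Σ p·log₂(p/q).
  0.086·log₂(0.086/0.310) = -0.15909
  0.404·log₂(0.404/0.433) = -0.04040
  0.510·log₂(0.510/0.257) = 0.50425
D(P‖Q) = 0.3048 bits.

0.3048 bits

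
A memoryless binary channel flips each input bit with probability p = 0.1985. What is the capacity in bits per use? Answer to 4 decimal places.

Binary symmetric channel: C = 1 − h₂(ε) where h₂ is the binary entropy function.
h₂(0.1985) = −0.1985·log₂0.1985 − 0.8015·log₂0.8015 = 0.7189.
C = 1 − 0.7189 = 0.2811 bits per channel use.

0.2811 bits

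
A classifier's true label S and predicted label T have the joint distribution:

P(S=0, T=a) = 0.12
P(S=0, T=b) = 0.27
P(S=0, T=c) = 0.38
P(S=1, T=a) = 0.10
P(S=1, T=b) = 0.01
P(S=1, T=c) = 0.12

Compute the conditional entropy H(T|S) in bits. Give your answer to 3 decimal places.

1.395 bits

Chain rule: H(T|S) = H(S,T) − H(S).
Marginals: p(S) = (0.7700, 0.2300), p(T) = (0.2200, 0.2800, 0.5000).
H(S,T) = 2.1732 bits; H(S) = 0.7780 bits.
H(T|S) = 2.1732 − 0.7780 = 1.395 bits.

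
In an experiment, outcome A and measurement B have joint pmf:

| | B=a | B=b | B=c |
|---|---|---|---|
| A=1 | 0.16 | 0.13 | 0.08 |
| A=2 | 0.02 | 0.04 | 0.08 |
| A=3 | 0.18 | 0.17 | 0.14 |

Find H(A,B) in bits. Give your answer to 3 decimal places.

2.964 bits

H(A,B) = −Σ p(x,y)·log₂ p(x,y) over all 9 cells.
  cell (1,a): −0.16·log₂0.16 = 0.4230
  cell (1,b): −0.13·log₂0.13 = 0.3826
  cell (1,c): −0.08·log₂0.08 = 0.2915
  cell (2,a): −0.02·log₂0.02 = 0.1129
  cell (2,b): −0.04·log₂0.04 = 0.1858
  cell (2,c): −0.08·log₂0.08 = 0.2915
  cell (3,a): −0.18·log₂0.18 = 0.4453
  cell (3,b): −0.17·log₂0.17 = 0.4346
  cell (3,c): −0.14·log₂0.14 = 0.3971
Sum = 2.964 bits.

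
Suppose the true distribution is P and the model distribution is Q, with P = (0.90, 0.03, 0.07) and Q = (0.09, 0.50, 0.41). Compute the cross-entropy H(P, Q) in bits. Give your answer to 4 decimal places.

3.2466 bits

H(P,Q) = −Σ p·log₂ q.
  −0.90·log₂(0.09) = 3.12654
  −0.03·log₂(0.50) = 0.03000
  −0.07·log₂(0.41) = 0.09004
H(P,Q) = 3.2466 bits.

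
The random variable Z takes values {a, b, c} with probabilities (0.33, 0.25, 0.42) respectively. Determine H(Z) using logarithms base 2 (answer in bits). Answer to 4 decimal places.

1.5535 bits

H(Z) = −Σ p·log₂ p.
  −(0.33)·log₂(0.33) = 0.52782
  −(0.25)·log₂(0.25) = 0.50000
  −(0.42)·log₂(0.42) = 0.52565
Sum: 0.52782 + 0.50000 + 0.52565 = 1.5535 bits.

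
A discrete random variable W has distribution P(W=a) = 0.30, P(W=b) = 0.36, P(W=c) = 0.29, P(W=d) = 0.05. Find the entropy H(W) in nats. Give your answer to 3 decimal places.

1.238 nats

H(W) = −Σ p·ln p.
  −(0.30)·ln(0.30) = 0.3612
  −(0.36)·ln(0.36) = 0.3678
  −(0.29)·ln(0.29) = 0.3590
  −(0.05)·ln(0.05) = 0.1498
Sum: 0.3612 + 0.3678 + 0.3590 + 0.1498 = 1.238 nats.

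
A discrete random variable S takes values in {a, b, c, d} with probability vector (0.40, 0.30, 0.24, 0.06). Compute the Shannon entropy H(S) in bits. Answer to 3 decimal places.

H(S) = −Σ p·log₂ p.
  −(0.40)·log₂(0.40) = 0.5288
  −(0.30)·log₂(0.30) = 0.5211
  −(0.24)·log₂(0.24) = 0.4941
  −(0.06)·log₂(0.06) = 0.2435
Sum: 0.5288 + 0.5211 + 0.4941 + 0.2435 = 1.788 bits.

1.788 bits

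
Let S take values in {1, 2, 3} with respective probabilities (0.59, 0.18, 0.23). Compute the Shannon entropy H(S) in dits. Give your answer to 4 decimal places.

H(S) = −Σ p·log₁₀ p.
  −(0.59)·log₁₀(0.59) = 0.13520
  −(0.18)·log₁₀(0.18) = 0.13405
  −(0.23)·log₁₀(0.23) = 0.14680
Sum: 0.13520 + 0.13405 + 0.14680 = 0.4161 dits.

0.4161 dits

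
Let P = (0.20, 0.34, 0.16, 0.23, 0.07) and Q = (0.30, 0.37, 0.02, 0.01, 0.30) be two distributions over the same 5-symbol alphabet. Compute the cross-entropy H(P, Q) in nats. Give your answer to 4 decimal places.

2.3482 nats

H(P,Q) = −Σ p·ln q.
  −0.20·ln(0.30) = 0.24079
  −0.34·ln(0.37) = 0.33805
  −0.16·ln(0.02) = 0.62592
  −0.23·ln(0.01) = 1.05919
  −0.07·ln(0.30) = 0.08428
H(P,Q) = 2.3482 nats.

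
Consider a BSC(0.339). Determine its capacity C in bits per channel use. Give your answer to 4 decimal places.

0.0761 bits

Binary symmetric channel: C = 1 − h₂(ε) where h₂ is the binary entropy function.
h₂(0.339) = −0.339·log₂0.339 − 0.661·log₂0.661 = 0.9239.
C = 1 − 0.9239 = 0.0761 bits per channel use.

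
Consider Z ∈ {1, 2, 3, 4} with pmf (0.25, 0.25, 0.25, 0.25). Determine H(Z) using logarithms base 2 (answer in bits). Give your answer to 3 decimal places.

H(Z) = −Σ p·log₂ p.
  −(0.25)·log₂(0.25) = 0.5000
  −(0.25)·log₂(0.25) = 0.5000
  −(0.25)·log₂(0.25) = 0.5000
  −(0.25)·log₂(0.25) = 0.5000
Sum: 0.5000 + 0.5000 + 0.5000 + 0.5000 = 2.000 bits.

2.000 bits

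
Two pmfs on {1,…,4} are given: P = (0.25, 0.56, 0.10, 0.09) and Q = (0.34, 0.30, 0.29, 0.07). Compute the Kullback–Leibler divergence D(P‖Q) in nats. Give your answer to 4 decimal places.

D(P‖Q) = Σ p·ln(p/q).
  0.25·ln(0.25/0.34) = -0.07687
  0.56·ln(0.56/0.30) = 0.34953
  0.10·ln(0.10/0.29) = -0.10647
  0.09·ln(0.09/0.07) = 0.02262
D(P‖Q) = 0.1888 nats.

0.1888 nats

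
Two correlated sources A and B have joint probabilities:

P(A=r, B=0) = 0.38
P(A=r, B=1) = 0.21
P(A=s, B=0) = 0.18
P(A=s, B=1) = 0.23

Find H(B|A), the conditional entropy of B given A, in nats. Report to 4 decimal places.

0.6652 nats

Marginals: p(A) = (0.5900, 0.4100), p(B) = (0.5600, 0.4400).
H(B|A) = Σ p(A) · H(B|A=·).
  A=r: p=0.5900, H(B|A=r) = 0.6510
  A=s: p=0.4100, H(B|A=s) = 0.6857
Weighted sum = 0.6652 nats.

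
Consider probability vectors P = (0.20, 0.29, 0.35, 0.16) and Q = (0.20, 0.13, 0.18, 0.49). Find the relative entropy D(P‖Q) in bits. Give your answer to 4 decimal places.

0.4131 bits

D(P‖Q) = Σ p·log₂(p/q).
  0.20·log₂(0.20/0.20) = 0.00000
  0.29·log₂(0.29/0.13) = 0.33569
  0.35·log₂(0.35/0.18) = 0.33578
  0.16·log₂(0.16/0.49) = -0.25835
D(P‖Q) = 0.4131 bits.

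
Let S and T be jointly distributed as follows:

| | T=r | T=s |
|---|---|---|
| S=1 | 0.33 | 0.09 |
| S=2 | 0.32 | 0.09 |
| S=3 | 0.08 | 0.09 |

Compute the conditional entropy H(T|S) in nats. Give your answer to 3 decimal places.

0.552 nats

Marginals: p(S) = (0.4200, 0.4100, 0.1700), p(T) = (0.7300, 0.2700).
H(T|S) = Σ p(S) · H(T|S=·).
  S=1: p=0.4200, H(T|S=1) = 0.5196
  S=2: p=0.4100, H(T|S=2) = 0.5263
  S=3: p=0.1700, H(T|S=3) = 0.6914
Weighted sum = 0.552 nats.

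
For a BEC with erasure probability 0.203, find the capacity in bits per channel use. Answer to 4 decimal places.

0.7970 bits

Binary erasure channel: capacity C = 1 − ε.
C = 1 − 0.203 = 0.7970 bits per channel use.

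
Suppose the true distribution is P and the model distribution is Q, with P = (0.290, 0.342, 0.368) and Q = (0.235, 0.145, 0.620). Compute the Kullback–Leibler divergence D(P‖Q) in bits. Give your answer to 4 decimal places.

0.2344 bits

D(P‖Q) = Σ p·log₂(p/q).
  0.290·log₂(0.290/0.235) = 0.08798
  0.342·log₂(0.342/0.145) = 0.42338
  0.368·log₂(0.368/0.620) = -0.27694
D(P‖Q) = 0.2344 bits.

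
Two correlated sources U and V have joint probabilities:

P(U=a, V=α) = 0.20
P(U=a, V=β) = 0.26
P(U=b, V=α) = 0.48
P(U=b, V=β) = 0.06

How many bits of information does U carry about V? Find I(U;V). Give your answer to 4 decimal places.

0.1783 bits

Marginals: p(U) = (0.4600, 0.5400), p(V) = (0.6800, 0.3200).
I(U;V) = H(U) + H(V) − H(U,V).
H(U) = 0.9954, H(V) = 0.9044, H(U,V) = 1.7215.
I(U;V) = 0.9954 + 0.9044 − 1.7215 = 0.1783 bits.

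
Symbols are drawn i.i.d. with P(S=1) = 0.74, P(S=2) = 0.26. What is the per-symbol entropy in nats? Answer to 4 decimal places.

0.5731 nats

H(S) = −Σ p·ln p.
  −(0.74)·ln(0.74) = 0.22282
  −(0.26)·ln(0.26) = 0.35024
Sum: 0.22282 + 0.35024 = 0.5731 nats.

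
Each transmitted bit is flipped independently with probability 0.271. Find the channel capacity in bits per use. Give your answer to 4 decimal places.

0.1571 bits

Binary symmetric channel: C = 1 − h₂(ε) where h₂ is the binary entropy function.
h₂(0.271) = −0.271·log₂0.271 − 0.729·log₂0.729 = 0.8429.
C = 1 − 0.8429 = 0.1571 bits per channel use.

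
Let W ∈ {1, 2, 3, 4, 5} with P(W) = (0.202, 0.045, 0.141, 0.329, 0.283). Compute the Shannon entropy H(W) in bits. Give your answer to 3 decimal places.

H(W) = −Σ p·log₂ p.
  −(0.202)·log₂(0.202) = 0.4661
  −(0.045)·log₂(0.045) = 0.2013
  −(0.141)·log₂(0.141) = 0.3985
  −(0.329)·log₂(0.329) = 0.5277
  −(0.283)·log₂(0.283) = 0.5154
Sum: 0.4661 + 0.2013 + 0.3985 + 0.5277 + 0.5154 = 2.109 bits.

2.109 bits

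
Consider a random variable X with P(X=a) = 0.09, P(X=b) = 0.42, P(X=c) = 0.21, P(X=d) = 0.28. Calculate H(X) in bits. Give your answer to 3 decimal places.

H(X) = −Σ p·log₂ p.
  −(0.09)·log₂(0.09) = 0.3127
  −(0.42)·log₂(0.42) = 0.5256
  −(0.21)·log₂(0.21) = 0.4728
  −(0.28)·log₂(0.28) = 0.5142
Sum: 0.3127 + 0.5256 + 0.4728 + 0.5142 = 1.825 bits.

1.825 bits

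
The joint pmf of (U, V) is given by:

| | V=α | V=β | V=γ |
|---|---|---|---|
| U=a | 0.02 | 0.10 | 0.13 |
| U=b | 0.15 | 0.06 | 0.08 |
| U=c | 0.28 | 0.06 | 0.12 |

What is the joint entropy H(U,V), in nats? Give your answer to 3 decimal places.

2.009 nats

H(U,V) = −Σ p(x,y)·ln p(x,y) over all 9 cells.
  cell (a,α): −0.02·ln0.02 = 0.0782
  cell (a,β): −0.10·ln0.10 = 0.2303
  cell (a,γ): −0.13·ln0.13 = 0.2652
  cell (b,α): −0.15·ln0.15 = 0.2846
  cell (b,β): −0.06·ln0.06 = 0.1688
  cell (b,γ): −0.08·ln0.08 = 0.2021
  cell (c,α): −0.28·ln0.28 = 0.3564
  cell (c,β): −0.06·ln0.06 = 0.1688
  cell (c,γ): −0.12·ln0.12 = 0.2544
Sum = 2.009 nats.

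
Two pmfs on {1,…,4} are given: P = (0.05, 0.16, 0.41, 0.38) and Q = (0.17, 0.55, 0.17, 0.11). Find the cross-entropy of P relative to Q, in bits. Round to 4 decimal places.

H(P,Q) = −Σ p·log₂ q.
  −0.05·log₂(0.17) = 0.12782
  −0.16·log₂(0.55) = 0.13800
  −0.41·log₂(0.17) = 1.04812
  −0.38·log₂(0.11) = 1.21008
H(P,Q) = 2.5240 bits.

2.5240 bits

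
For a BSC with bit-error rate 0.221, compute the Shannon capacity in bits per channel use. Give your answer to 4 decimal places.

0.2380 bits

Binary symmetric channel: C = 1 − h₂(ε) where h₂ is the binary entropy function.
h₂(0.221) = −0.221·log₂0.221 − 0.779·log₂0.779 = 0.7620.
C = 1 − 0.7620 = 0.2380 bits per channel use.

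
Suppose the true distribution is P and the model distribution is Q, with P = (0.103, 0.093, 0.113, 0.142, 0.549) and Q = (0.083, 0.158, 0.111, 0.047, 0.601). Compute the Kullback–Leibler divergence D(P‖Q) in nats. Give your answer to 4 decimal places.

D(P‖Q) = Σ p·ln(p/q).
  0.103·ln(0.103/0.083) = 0.02224
  0.093·ln(0.093/0.158) = -0.04929
  0.113·ln(0.113/0.111) = 0.00202
  0.142·ln(0.142/0.047) = 0.15701
  0.549·ln(0.549/0.601) = -0.04968
D(P‖Q) = 0.0823 nats.

0.0823 nats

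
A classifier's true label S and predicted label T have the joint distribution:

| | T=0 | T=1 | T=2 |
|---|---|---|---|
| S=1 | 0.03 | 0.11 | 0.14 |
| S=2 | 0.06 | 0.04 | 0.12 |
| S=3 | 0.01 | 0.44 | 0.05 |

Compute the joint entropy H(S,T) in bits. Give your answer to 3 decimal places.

H(S,T) = −Σ p(x,y)·log₂ p(x,y) over all 9 cells.
  cell (1,0): −0.03·log₂0.03 = 0.1518
  cell (1,1): −0.11·log₂0.11 = 0.3503
  cell (1,2): −0.14·log₂0.14 = 0.3971
  cell (2,0): −0.06·log₂0.06 = 0.2435
  cell (2,1): −0.04·log₂0.04 = 0.1858
  cell (2,2): −0.12·log₂0.12 = 0.3671
  cell (3,0): −0.01·log₂0.01 = 0.0664
  cell (3,1): −0.44·log₂0.44 = 0.5211
  cell (3,2): −0.05·log₂0.05 = 0.2161
Sum = 2.499 bits.

2.499 bits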